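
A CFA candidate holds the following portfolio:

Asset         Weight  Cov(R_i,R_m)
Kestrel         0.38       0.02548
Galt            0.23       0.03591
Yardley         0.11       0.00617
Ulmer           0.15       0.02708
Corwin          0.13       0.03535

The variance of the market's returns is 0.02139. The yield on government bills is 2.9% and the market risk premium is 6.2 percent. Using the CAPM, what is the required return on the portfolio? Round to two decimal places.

β_Kestrel = 0.02548 / 0.02139 = 1.1912
β_Galt = 0.03591 / 0.02139 = 1.6788
β_Yardley = 0.00617 / 0.02139 = 0.2885
β_Ulmer = 0.02708 / 0.02139 = 1.2660
β_Corwin = 0.03535 / 0.02139 = 1.6526
β_P = Σ w_i β_i = 0.38×1.1912 + 0.23×1.6788 + 0.11×0.2885 + 0.15×1.2660 + 0.13×1.6526 = 1.2753
E(R_P) = R_f + β_P × MRP = 2.9% + 1.2753 × 6.2% = 10.81%

10.81%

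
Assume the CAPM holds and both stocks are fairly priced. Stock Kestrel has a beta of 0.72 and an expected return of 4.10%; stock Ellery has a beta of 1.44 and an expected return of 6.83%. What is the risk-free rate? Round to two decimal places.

1.37%

Both satisfy E(R) = R_f + β·MRP, so the slope of the SML is
MRP = (6.83% − 4.10%) / (1.44 − 0.72) = 2.73% / 0.72 = 3.7917%
R_f = E(R_Kestrel) − β_Kestrel·MRP = 4.10% − 0.72 × 3.7917% = 1.3700%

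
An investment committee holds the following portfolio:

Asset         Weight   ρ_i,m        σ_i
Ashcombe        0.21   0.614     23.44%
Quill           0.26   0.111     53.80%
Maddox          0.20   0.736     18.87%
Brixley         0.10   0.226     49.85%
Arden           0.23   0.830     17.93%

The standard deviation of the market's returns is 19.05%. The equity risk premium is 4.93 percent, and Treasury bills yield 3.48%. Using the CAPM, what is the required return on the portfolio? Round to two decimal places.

6.56%

β_Ashcombe = 0.614 × 23.44% / 19.05% = 0.7555
β_Quill = 0.111 × 53.80% / 19.05% = 0.3135
β_Maddox = 0.736 × 18.87% / 19.05% = 0.7290
β_Brixley = 0.226 × 49.85% / 19.05% = 0.5914
β_Arden = 0.830 × 17.93% / 19.05% = 0.7812
β_P = Σ w_i β_i = 0.21×0.7555 + 0.26×0.3135 + 0.20×0.7290 + 0.10×0.5914 + 0.23×0.7812 = 0.6248
E(R_P) = R_f + β_P × MRP = 3.48% + 0.6248 × 4.93% = 6.56%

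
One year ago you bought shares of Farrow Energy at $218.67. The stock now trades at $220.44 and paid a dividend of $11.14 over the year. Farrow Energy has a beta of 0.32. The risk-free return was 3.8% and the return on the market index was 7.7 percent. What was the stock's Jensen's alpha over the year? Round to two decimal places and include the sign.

+0.86%

Realised HPR = (P1 + D1 − P0) / P0 = (220.44 + 11.14 − 218.67) / 218.67 = 12.91 / 218.67 = 5.9039%
MRP = 7.7% − 3.8% = 3.90%
CAPM required = R_f + β·MRP = 3.8% + 0.32 × 3.9% = 5.0480%
α = realised − required = 5.9039% − 5.0480% = +0.86%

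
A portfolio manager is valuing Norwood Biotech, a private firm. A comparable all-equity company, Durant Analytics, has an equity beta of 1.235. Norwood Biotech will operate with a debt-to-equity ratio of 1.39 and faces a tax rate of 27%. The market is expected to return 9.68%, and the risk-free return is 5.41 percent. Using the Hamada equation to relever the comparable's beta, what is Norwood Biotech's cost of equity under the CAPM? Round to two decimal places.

16.03%

β_L = β_U × [1 + (1 − t)(D/E)] = 1.235 × [1 + (1 − 0.27) × 1.39]
    = 1.235 × [1 + 0.73 × 1.39] = 1.235 × 2.0147 = 2.4882
MRP = 9.68% − 5.41% = 4.27%
E(R) = R_f + β_L × MRP = 5.41% + 2.4882 × 4.27% = 16.03%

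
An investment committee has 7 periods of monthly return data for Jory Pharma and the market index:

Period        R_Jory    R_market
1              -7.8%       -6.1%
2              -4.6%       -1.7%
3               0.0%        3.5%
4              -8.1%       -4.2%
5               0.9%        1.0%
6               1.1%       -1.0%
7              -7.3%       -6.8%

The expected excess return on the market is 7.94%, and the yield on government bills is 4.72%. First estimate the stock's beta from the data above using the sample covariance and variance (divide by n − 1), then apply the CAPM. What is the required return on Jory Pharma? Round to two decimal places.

12.44%

Mean R_i = (-7.8 − 4.6 + 0.0 − 8.1 + 0.9 + 1.1 − 7.3) / 7 = -3.6857%
Mean R_m = (-6.1 − 1.7 + 3.5 − 4.2 + 1.0 − 1.0 − 6.8) / 7 = -2.1857%
Σ(R_i − R̄_i)(R_m − R̄_m) = 82.4686  ⇒  Cov = 82.4686 / 6 = 13.7448
Σ(R_m − R̄_m)² = 84.7886  ⇒  Var(R_m) = 84.7886 / 6 = 14.1314
β = Cov / Var(R_m) = 13.7448 / 14.1314 = 0.9726
E(R) = R_f + β × MRP = 4.72% + 0.9726 × 7.94% = 12.44%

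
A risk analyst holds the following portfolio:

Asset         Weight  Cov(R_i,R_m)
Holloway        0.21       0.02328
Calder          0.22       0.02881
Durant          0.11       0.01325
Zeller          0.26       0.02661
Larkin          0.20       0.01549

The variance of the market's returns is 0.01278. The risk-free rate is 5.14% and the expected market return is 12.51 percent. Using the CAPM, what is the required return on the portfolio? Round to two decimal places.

β_Holloway = 0.02328 / 0.01278 = 1.8216
β_Calder = 0.02881 / 0.01278 = 2.2543
β_Durant = 0.01325 / 0.01278 = 1.0368
β_Zeller = 0.02661 / 0.01278 = 2.0822
β_Larkin = 0.01549 / 0.01278 = 1.2121
β_P = Σ w_i β_i = 0.21×1.8216 + 0.22×2.2543 + 0.11×1.0368 + 0.26×2.0822 + 0.20×1.2121 = 1.7763
MRP = 12.51% − 5.14% = 7.37%
E(R_P) = R_f + β_P × MRP = 5.14% + 1.7763 × 7.37% = 18.23%

18.23%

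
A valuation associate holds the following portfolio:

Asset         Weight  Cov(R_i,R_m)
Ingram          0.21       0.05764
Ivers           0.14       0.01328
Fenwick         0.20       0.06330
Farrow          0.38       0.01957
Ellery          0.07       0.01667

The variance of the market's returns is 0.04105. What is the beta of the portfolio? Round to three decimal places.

β_Ingram = 0.05764 / 0.04105 = 1.4041
β_Ivers = 0.01328 / 0.04105 = 0.3235
β_Fenwick = 0.06330 / 0.04105 = 1.5420
β_Farrow = 0.01957 / 0.04105 = 0.4767
β_Ellery = 0.01667 / 0.04105 = 0.4061
β_P = Σ w_i β_i = 0.21×1.4041 + 0.14×0.3235 + 0.20×1.5420 + 0.38×0.4767 + 0.07×0.4061 = 0.8581

0.858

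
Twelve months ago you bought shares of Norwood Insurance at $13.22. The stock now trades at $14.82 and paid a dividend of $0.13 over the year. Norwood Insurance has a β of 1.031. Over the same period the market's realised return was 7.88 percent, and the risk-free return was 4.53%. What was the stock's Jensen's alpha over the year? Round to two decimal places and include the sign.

Realised HPR = (P1 + D1 − P0) / P0 = (14.82 + 0.13 − 13.22) / 13.22 = 1.73 / 13.22 = 13.0862%
MRP = 7.88% − 4.53% = 3.35%
CAPM required = R_f + β·MRP = 4.53% + 1.031 × 3.35% = 7.98385%
α = realised − required = 13.0862% − 7.98385% = +5.10%

+5.10%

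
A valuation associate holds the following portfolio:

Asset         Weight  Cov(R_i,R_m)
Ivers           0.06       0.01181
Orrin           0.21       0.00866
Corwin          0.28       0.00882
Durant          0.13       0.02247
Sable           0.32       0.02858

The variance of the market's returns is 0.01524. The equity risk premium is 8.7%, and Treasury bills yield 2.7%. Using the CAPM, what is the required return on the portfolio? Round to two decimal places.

12.44%

β_Ivers = 0.01181 / 0.01524 = 0.7749
β_Orrin = 0.00866 / 0.01524 = 0.5682
β_Corwin = 0.00882 / 0.01524 = 0.5787
β_Durant = 0.02247 / 0.01524 = 1.4744
β_Sable = 0.02858 / 0.01524 = 1.8753
β_P = Σ w_i β_i = 0.06×0.7749 + 0.21×0.5682 + 0.28×0.5787 + 0.13×1.4744 + 0.32×1.8753 = 1.1196
E(R_P) = R_f + β_P × MRP = 2.7% + 1.1196 × 8.7% = 12.44%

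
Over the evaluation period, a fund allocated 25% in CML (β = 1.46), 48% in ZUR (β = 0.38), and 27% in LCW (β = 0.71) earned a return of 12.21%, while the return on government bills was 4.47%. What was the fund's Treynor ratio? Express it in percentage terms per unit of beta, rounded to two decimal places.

10.47%

β_P = 0.25×1.46 + 0.48×0.38 + 0.27×0.71 = 0.7391
Treynor = (R_P − R_f) / β_P = (12.21% − 4.47%) / 0.7391 = 7.74% / 0.7391 = 10.47%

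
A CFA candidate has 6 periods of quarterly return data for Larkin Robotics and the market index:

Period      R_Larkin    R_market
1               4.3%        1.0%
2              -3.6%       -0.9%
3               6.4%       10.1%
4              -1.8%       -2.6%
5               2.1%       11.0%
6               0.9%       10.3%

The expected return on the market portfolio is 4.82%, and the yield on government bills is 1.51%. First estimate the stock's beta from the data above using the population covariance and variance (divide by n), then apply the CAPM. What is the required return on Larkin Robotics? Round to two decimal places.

Mean R_i = (4.3 − 3.6 + 6.4 − 1.8 + 2.1 + 0.9) / 6 = 1.3833%
Mean R_m = (1.0 − 0.9 + 10.1 − 2.6 + 11.0 + 10.3) / 6 = 4.8167%
Σ(R_i − R̄_i)(R_m − R̄_m) = 69.2517  ⇒  Cov = 69.2517 / 6 = 11.5420
Σ(R_m − R̄_m)² = 198.4683  ⇒  Var(R_m) = 198.4683 / 6 = 33.0781
β = Cov / Var(R_m) = 11.5420 / 33.0781 = 0.3489
MRP = 4.82% − 1.51% = 3.31%
E(R) = R_f + β × MRP = 1.51% + 0.3489 × 3.31% = 2.66%

2.66%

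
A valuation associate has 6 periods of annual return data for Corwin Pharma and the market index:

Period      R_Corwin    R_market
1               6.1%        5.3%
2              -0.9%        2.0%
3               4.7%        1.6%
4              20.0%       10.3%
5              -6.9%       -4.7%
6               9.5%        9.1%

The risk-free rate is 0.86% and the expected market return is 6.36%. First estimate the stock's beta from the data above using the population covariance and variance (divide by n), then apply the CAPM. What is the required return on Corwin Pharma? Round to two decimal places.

9.32%

Mean R_i = (6.1 − 0.9 + 4.7 + 20.0 − 6.9 + 9.5) / 6 = 5.4167%
Mean R_m = (5.3 + 2.0 + 1.6 + 10.3 − 4.7 + 9.1) / 6 = 3.9333%
Σ(R_i − R̄_i)(R_m − R̄_m) = 235.0967  ⇒  Cov = 235.0967 / 6 = 39.1828
Σ(R_m − R̄_m)² = 152.8133  ⇒  Var(R_m) = 152.8133 / 6 = 25.4689
β = Cov / Var(R_m) = 39.1828 / 25.4689 = 1.5385
MRP = 6.36% − 0.86% = 5.50%
E(R) = R_f + β × MRP = 0.86% + 1.5385 × 5.50% = 9.32%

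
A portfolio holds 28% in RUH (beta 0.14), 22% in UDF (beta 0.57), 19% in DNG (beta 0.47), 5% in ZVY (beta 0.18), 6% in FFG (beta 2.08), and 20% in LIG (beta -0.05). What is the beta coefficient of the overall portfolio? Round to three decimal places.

β_P = Σ w_i β_i = 0.28×0.14 + 0.22×0.57 + 0.19×0.47 + 0.05×0.18 + 0.06×2.08 + 0.20×-0.05 = 0.3777

0.378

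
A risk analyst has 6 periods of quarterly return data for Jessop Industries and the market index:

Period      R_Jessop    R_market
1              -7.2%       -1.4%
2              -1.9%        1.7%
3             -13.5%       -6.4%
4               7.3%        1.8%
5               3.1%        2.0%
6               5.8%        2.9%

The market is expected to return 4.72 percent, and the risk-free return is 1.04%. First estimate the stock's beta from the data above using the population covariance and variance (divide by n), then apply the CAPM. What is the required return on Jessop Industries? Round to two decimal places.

8.83%

Mean R_i = (-7.2 − 1.9 − 13.5 + 7.3 + 3.1 + 5.8) / 6 = -1.0667%
Mean R_m = (-1.4 + 1.7 − 6.4 + 1.8 + 2.0 + 2.9) / 6 = 0.1000%
Σ(R_i − R̄_i)(R_m − R̄_m) = 130.0500  ⇒  Cov = 130.0500 / 6 = 21.6750
Σ(R_m − R̄_m)² = 61.4000  ⇒  Var(R_m) = 61.4000 / 6 = 10.2333
β = Cov / Var(R_m) = 21.6750 / 10.2333 = 2.1181
MRP = 4.72% − 1.04% = 3.68%
E(R) = R_f + β × MRP = 1.04% + 2.1181 × 3.68% = 8.83%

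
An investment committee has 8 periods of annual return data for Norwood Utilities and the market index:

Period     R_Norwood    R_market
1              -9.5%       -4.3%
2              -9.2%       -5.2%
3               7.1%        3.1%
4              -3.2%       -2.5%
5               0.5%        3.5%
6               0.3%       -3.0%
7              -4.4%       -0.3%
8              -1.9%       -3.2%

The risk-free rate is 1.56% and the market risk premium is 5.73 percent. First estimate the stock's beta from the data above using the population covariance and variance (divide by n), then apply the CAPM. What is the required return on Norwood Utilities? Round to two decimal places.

Mean R_i = (-9.5 − 9.2 + 7.1 − 3.2 + 0.5 + 0.3 − 4.4 − 1.9) / 8 = -2.5375%
Mean R_m = (-4.3 − 5.2 + 3.1 − 2.5 + 3.5 − 3.0 − 0.3 − 3.2) / 8 = -1.4875%
Σ(R_i − R̄_i)(R_m − R̄_m) = 96.7538  ⇒  Cov = 96.7538 / 8 = 12.0942
Σ(R_m − R̄_m)² = 75.2688  ⇒  Var(R_m) = 75.2688 / 8 = 9.4086
β = Cov / Var(R_m) = 12.0942 / 9.4086 = 1.2854
E(R) = R_f + β × MRP = 1.56% + 1.2854 × 5.73% = 8.93%

8.93%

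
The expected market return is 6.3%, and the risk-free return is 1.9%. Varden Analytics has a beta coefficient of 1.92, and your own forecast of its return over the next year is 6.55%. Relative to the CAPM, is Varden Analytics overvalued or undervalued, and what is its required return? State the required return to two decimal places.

Overvalued; required return 10.35%

MRP = 6.3% − 1.9% = 4.40%
Required return = R_f + β·MRP = 1.9% + 1.92 × 4.4% = 10.35%
Forecast 6.55% < required 10.35% → the stock plots below the SML → overvalued.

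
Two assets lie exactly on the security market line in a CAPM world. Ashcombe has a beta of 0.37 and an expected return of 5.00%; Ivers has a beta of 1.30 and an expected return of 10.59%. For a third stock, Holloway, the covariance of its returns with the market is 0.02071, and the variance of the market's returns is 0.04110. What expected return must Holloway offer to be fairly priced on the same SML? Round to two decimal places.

MRP = (10.59% − 5.00%) / (1.30 − 0.37) = 6.0108%
R_f = 5.00% − 0.37 × 6.0108% = 2.7760%
β_Holloway = Cov / Var(R_m) = 0.02071 / 0.04110 = 0.5039
E(R_Holloway) = R_f + β × MRP = 2.7760% + 0.5039 × 6.0108% = 5.80%

5.80%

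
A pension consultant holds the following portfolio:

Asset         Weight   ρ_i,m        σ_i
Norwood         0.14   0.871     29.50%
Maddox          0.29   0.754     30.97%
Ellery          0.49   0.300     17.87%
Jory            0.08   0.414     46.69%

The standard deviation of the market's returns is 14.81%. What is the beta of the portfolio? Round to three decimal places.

β_Norwood = 0.871 × 29.50% / 14.81% = 1.7349
β_Maddox = 0.754 × 30.97% / 14.81% = 1.5767
β_Ellery = 0.300 × 17.87% / 14.81% = 0.3620
β_Jory = 0.414 × 46.69% / 14.81% = 1.3052
β_P = Σ w_i β_i = 0.14×1.7349 + 0.29×1.5767 + 0.49×0.3620 + 0.08×1.3052 = 0.9819

0.982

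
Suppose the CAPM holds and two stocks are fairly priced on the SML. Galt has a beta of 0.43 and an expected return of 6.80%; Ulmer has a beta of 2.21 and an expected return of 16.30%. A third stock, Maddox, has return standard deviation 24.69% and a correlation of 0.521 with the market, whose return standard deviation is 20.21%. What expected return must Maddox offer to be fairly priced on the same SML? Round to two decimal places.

MRP = (16.30% − 6.80%) / (2.21 − 0.43) = 5.3371%
R_f = 6.80% − 0.43 × 5.3371% = 4.5050%
β_Maddox = ρ·σ_i/σ_m = 0.521 × 24.69 / 20.21 = 0.6365
E(R_Maddox) = R_f + β × MRP = 4.5050% + 0.6365 × 5.3371% = 7.90%

7.90%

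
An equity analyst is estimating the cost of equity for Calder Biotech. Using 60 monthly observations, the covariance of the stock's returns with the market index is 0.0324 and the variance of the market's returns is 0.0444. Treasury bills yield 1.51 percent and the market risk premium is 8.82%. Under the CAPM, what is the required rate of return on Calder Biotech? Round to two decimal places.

β = Cov(R_i, R_m) / Var(R_m) = 0.0324 / 0.0444 = 0.7297
E(R) = R_f + β × MRP = 1.51% + 0.7297 × 8.82% = 7.95%

7.95%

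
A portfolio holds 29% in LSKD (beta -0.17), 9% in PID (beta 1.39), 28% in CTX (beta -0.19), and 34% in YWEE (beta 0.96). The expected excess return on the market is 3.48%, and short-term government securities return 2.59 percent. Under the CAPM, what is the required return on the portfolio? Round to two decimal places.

3.80%

β_P = Σ w_i β_i = 0.29×-0.17 + 0.09×1.39 + 0.28×-0.19 + 0.34×0.96 = 0.3490
E(R_P) = R_f + β_P × MRP = 2.59% + 0.3490 × 3.48% = 3.80%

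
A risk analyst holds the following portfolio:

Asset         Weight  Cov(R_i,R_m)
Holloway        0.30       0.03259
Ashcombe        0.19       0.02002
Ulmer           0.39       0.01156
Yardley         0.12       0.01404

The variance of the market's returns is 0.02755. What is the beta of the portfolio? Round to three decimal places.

β_Holloway = 0.03259 / 0.02755 = 1.1829
β_Ashcombe = 0.02002 / 0.02755 = 0.7267
β_Ulmer = 0.01156 / 0.02755 = 0.4196
β_Yardley = 0.01404 / 0.02755 = 0.5096
β_P = Σ w_i β_i = 0.30×1.1829 + 0.19×0.7267 + 0.39×0.4196 + 0.12×0.5096 = 0.7177

0.718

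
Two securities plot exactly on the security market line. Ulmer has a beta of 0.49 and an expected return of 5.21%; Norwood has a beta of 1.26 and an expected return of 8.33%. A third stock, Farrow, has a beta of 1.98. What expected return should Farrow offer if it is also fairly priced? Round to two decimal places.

MRP (SML slope) = (8.33% − 5.21%) / (1.26 − 0.49) = 3.12% / 0.77 = 4.0519%
R_f (intercept) = 5.21% − 0.49 × 4.0519% = 3.2246%
E(R_Farrow) = R_f + β × MRP = 3.2246% + 1.98 × 4.0519% = 11.25%

11.25%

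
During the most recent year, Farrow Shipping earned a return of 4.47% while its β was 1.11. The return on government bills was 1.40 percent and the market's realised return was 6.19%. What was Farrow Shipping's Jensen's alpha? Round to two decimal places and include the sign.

-2.25%

Market excess return = 6.19% − 1.40% = 4.79%
CAPM benchmark = R_f + β(R_m − R_f) = 1.40% + 1.11 × 4.79% = 6.7169%
α = actual − benchmark = 4.47% − 6.7169% = -2.25%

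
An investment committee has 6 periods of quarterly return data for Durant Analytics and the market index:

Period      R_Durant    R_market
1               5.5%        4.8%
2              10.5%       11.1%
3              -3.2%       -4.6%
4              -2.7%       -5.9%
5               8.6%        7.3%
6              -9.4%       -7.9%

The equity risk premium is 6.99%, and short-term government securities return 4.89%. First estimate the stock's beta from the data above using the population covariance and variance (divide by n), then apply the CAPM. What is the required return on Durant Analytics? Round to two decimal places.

11.64%

Mean R_i = (5.5 + 10.5 − 3.2 − 2.7 + 8.6 − 9.4) / 6 = 1.5500%
Mean R_m = (4.8 + 11.1 − 4.6 − 5.9 + 7.3 − 7.9) / 6 = 0.8000%
Σ(R_i − R̄_i)(R_m − R̄_m) = 303.2000  ⇒  Cov = 303.2000 / 6 = 50.5333
Σ(R_m − R̄_m)² = 314.0800  ⇒  Var(R_m) = 314.0800 / 6 = 52.3467
β = Cov / Var(R_m) = 50.5333 / 52.3467 = 0.9654
E(R) = R_f + β × MRP = 4.89% + 0.9654 × 6.99% = 11.64%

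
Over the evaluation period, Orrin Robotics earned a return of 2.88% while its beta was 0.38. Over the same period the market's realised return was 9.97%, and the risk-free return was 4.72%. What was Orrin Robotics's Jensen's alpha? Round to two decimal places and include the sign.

-3.84%

Market excess return = 9.97% − 4.72% = 5.25%
CAPM benchmark = R_f + β(R_m − R_f) = 4.72% + 0.38 × 5.25% = 6.7150%
α = actual − benchmark = 2.88% − 6.7150% = -3.84%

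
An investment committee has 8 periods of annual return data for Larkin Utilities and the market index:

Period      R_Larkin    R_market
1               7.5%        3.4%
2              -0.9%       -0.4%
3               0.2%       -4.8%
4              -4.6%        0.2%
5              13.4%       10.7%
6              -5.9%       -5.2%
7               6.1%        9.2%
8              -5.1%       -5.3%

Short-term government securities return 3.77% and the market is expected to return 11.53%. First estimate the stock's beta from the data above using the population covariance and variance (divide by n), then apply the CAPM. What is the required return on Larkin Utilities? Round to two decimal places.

11.24%

Mean R_i = (7.5 − 0.9 + 0.2 − 4.6 + 13.4 − 5.9 + 6.1 − 5.1) / 8 = 1.3375%
Mean R_m = (3.4 − 0.4 − 4.8 + 0.2 + 10.7 − 5.2 + 9.2 − 5.3) / 8 = 0.9750%
Σ(R_i − R̄_i)(R_m − R̄_m) = 270.7575  ⇒  Cov = 270.7575 / 8 = 33.8447
Σ(R_m − R̄_m)² = 281.4550  ⇒  Var(R_m) = 281.4550 / 8 = 35.1819
β = Cov / Var(R_m) = 33.8447 / 35.1819 = 0.9620
MRP = 11.53% − 3.77% = 7.76%
E(R) = R_f + β × MRP = 3.77% + 0.9620 × 7.76% = 11.24%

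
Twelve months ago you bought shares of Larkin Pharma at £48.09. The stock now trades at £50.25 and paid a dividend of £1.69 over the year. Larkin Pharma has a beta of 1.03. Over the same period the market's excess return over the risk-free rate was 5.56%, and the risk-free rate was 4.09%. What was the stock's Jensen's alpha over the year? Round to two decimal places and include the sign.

Realised HPR = (P1 + D1 − P0) / P0 = (50.25 + 1.69 − 48.09) / 48.09 = 3.85 / 48.09 = 8.0058%
CAPM required = R_f + β·MRP = 4.09% + 1.03 × 5.56% = 9.8168%
α = realised − required = 8.0058% − 9.8168% = -1.81%

-1.81%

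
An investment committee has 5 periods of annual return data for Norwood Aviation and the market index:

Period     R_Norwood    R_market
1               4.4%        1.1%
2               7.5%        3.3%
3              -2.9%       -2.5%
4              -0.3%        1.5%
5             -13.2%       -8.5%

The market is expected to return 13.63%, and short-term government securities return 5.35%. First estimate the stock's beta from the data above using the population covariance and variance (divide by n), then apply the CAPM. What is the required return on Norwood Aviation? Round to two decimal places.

Mean R_i = (4.4 + 7.5 − 2.9 − 0.3 − 13.2) / 5 = -0.9000%
Mean R_m = (1.1 + 3.3 − 2.5 + 1.5 − 8.5) / 5 = -1.0200%
Σ(R_i − R̄_i)(R_m − R̄_m) = 144.0000  ⇒  Cov = 144.0000 / 5 = 28.8000
Σ(R_m − R̄_m)² = 87.6480  ⇒  Var(R_m) = 87.6480 / 5 = 17.5296
β = Cov / Var(R_m) = 28.8000 / 17.5296 = 1.6429
MRP = 13.63% − 5.35% = 8.28%
E(R) = R_f + β × MRP = 5.35% + 1.6429 × 8.28% = 18.95%

18.95%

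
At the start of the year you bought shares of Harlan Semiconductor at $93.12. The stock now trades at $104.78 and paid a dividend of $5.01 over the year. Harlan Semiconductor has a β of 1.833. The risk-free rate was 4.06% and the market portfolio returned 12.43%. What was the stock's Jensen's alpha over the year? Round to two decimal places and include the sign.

-1.50%

Realised HPR = (P1 + D1 − P0) / P0 = (104.78 + 5.01 − 93.12) / 93.12 = 16.67 / 93.12 = 17.9016%
MRP = 12.43% − 4.06% = 8.37%
CAPM required = R_f + β·MRP = 4.06% + 1.833 × 8.37% = 19.40221%
α = realised − required = 17.9016% − 19.40221% = -1.50%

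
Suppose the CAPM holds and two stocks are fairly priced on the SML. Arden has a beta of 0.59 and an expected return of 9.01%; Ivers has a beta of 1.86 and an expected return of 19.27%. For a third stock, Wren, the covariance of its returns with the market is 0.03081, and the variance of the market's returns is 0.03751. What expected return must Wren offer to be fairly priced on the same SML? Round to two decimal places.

MRP = (19.27% − 9.01%) / (1.86 − 0.59) = 8.0787%
R_f = 9.01% − 0.59 × 8.0787% = 4.2436%
β_Wren = Cov / Var(R_m) = 0.03081 / 0.03751 = 0.8214
E(R_Wren) = R_f + β × MRP = 4.2436% + 0.8214 × 8.0787% = 10.88%

10.88%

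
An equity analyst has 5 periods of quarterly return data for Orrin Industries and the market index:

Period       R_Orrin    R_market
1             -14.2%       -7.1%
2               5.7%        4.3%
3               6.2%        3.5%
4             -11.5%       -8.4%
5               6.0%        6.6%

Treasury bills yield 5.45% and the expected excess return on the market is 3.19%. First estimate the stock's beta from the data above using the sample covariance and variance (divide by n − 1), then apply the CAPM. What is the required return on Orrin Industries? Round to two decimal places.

10.05%

Mean R_i = (-14.2 + 5.7 + 6.2 − 11.5 + 6.0) / 5 = -1.5600%
Mean R_m = (-7.1 + 4.3 + 3.5 − 8.4 + 6.6) / 5 = -0.2200%
Σ(R_i − R̄_i)(R_m − R̄_m) = 281.5140  ⇒  Cov = 281.5140 / 4 = 70.3785
Σ(R_m − R̄_m)² = 195.0280  ⇒  Var(R_m) = 195.0280 / 4 = 48.7570
β = Cov / Var(R_m) = 70.3785 / 48.7570 = 1.4435
E(R) = R_f + β × MRP = 5.45% + 1.4435 × 3.19% = 10.05%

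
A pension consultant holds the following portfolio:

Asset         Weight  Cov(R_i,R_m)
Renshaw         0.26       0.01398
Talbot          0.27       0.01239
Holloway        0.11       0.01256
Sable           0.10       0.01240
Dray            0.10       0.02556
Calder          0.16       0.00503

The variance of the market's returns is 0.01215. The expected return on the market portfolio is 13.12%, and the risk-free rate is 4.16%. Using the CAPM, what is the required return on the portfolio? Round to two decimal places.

13.72%

β_Renshaw = 0.01398 / 0.01215 = 1.1506
β_Talbot = 0.01239 / 0.01215 = 1.0198
β_Holloway = 0.01256 / 0.01215 = 1.0337
β_Sable = 0.01240 / 0.01215 = 1.0206
β_Dray = 0.02556 / 0.01215 = 2.1037
β_Calder = 0.00503 / 0.01215 = 0.4140
β_P = Σ w_i β_i = 0.26×1.1506 + 0.27×1.0198 + 0.11×1.0337 + 0.10×1.0206 + 0.10×2.1037 + 0.16×0.4140 = 1.0669
MRP = 13.12% − 4.16% = 8.96%
E(R_P) = R_f + β_P × MRP = 4.16% + 1.0669 × 8.96% = 13.72%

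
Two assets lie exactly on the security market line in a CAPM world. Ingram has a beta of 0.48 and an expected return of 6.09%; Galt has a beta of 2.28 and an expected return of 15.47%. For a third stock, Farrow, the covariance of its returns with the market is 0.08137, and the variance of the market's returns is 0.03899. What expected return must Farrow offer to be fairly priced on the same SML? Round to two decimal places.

MRP = (15.47% − 6.09%) / (2.28 − 0.48) = 5.2111%
R_f = 6.09% − 0.48 × 5.2111% = 3.5887%
β_Farrow = Cov / Var(R_m) = 0.08137 / 0.03899 = 2.0869
E(R_Farrow) = R_f + β × MRP = 3.5887% + 2.0869 × 5.2111% = 14.46%

14.46%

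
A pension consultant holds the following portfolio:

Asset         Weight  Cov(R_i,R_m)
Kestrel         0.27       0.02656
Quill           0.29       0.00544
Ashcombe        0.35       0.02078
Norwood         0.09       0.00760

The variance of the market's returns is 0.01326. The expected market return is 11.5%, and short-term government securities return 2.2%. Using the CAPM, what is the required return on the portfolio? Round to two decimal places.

13.92%

β_Kestrel = 0.02656 / 0.01326 = 2.0030
β_Quill = 0.00544 / 0.01326 = 0.4103
β_Ashcombe = 0.02078 / 0.01326 = 1.5671
β_Norwood = 0.00760 / 0.01326 = 0.5732
β_P = Σ w_i β_i = 0.27×2.0030 + 0.29×0.4103 + 0.35×1.5671 + 0.09×0.5732 = 1.2599
MRP = 11.5% − 2.2% = 9.30%
E(R_P) = R_f + β_P × MRP = 2.2% + 1.2599 × 9.3% = 13.92%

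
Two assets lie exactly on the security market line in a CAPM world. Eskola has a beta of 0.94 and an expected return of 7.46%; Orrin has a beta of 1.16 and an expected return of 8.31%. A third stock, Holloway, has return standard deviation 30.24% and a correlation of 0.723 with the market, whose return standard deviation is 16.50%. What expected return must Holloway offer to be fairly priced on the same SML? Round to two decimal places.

MRP = (8.31% − 7.46%) / (1.16 − 0.94) = 3.8636%
R_f = 7.46% − 0.94 × 3.8636% = 3.8282%
β_Holloway = ρ·σ_i/σ_m = 0.723 × 30.24 / 16.50 = 1.3251
E(R_Holloway) = R_f + β × MRP = 3.8282% + 1.3251 × 3.8636% = 8.95%

8.95%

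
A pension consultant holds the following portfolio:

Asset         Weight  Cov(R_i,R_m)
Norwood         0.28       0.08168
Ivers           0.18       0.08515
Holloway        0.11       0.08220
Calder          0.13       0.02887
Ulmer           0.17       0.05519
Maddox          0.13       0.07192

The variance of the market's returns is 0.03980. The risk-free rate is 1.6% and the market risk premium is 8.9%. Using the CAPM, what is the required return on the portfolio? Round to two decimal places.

β_Norwood = 0.08168 / 0.03980 = 2.0523
β_Ivers = 0.08515 / 0.03980 = 2.1394
β_Holloway = 0.08220 / 0.03980 = 2.0653
β_Calder = 0.02887 / 0.03980 = 0.7254
β_Ulmer = 0.05519 / 0.03980 = 1.3867
β_Maddox = 0.07192 / 0.03980 = 1.8070
β_P = Σ w_i β_i = 0.28×2.0523 + 0.18×2.1394 + 0.11×2.0653 + 0.13×0.7254 + 0.17×1.3867 + 0.13×1.8070 = 1.7519
E(R_P) = R_f + β_P × MRP = 1.6% + 1.7519 × 8.9% = 17.19%

17.19%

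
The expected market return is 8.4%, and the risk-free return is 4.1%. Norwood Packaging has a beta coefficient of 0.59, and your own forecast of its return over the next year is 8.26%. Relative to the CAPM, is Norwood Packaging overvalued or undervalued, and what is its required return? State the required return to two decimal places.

MRP = 8.4% − 4.1% = 4.30%
Required return = R_f + β·MRP = 4.1% + 0.59 × 4.3% = 6.64%
Forecast 8.26% > required 6.64% → the stock plots above the SML → undervalued.

Undervalued; required return 6.64%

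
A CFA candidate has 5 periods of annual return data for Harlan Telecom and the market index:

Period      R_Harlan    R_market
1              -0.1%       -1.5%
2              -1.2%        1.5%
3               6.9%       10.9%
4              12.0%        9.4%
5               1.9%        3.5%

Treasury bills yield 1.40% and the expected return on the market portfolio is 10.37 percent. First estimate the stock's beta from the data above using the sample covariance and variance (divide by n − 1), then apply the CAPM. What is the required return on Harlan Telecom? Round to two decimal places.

Mean R_i = (-0.1 − 1.2 + 6.9 + 12.0 + 1.9) / 5 = 3.9000%
Mean R_m = (-1.5 + 1.5 + 10.9 + 9.4 + 3.5) / 5 = 4.7600%
Σ(R_i − R̄_i)(R_m − R̄_m) = 100.1900  ⇒  Cov = 100.1900 / 4 = 25.0475
Σ(R_m − R̄_m)² = 110.6320  ⇒  Var(R_m) = 110.6320 / 4 = 27.6580
β = Cov / Var(R_m) = 25.0475 / 27.6580 = 0.9056
MRP = 10.37% − 1.40% = 8.97%
E(R) = R_f + β × MRP = 1.40% + 0.9056 × 8.97% = 9.52%

9.52%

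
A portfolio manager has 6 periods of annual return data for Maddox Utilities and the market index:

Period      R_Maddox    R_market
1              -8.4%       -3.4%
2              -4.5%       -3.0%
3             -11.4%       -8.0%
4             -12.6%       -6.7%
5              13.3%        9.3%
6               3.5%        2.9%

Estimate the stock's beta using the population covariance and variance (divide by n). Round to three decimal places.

Mean R_i = (-8.4 − 4.5 − 11.4 − 12.6 + 13.3 + 3.5) / 6 = -3.3500%
Mean R_m = (-3.4 − 3.0 − 8.0 − 6.7 + 9.3 + 2.9) / 6 = -1.4833%
Σ(R_i − R̄_i)(R_m − R̄_m) = 321.7050  ⇒  Cov = 321.7050 / 6 = 53.6175
Σ(R_m − R̄_m)² = 211.1483  ⇒  Var(R_m) = 211.1483 / 6 = 35.1914
β = Cov / Var(R_m) = 53.6175 / 35.1914 = 1.5236

1.524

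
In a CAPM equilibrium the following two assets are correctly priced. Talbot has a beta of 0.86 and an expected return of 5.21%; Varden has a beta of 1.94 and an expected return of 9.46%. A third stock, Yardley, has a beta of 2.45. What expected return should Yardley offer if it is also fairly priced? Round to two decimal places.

MRP (SML slope) = (9.46% − 5.21%) / (1.94 − 0.86) = 4.25% / 1.08 = 3.9352%
R_f (intercept) = 5.21% − 0.86 × 3.9352% = 1.8257%
E(R_Yardley) = R_f + β × MRP = 1.8257% + 2.45 × 3.9352% = 11.47%

11.47%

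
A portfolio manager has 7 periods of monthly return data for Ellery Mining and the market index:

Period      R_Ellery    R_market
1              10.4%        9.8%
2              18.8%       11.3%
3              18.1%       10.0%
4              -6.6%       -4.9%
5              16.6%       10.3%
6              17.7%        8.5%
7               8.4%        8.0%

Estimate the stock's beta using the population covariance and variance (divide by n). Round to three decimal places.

Mean R_i = (10.4 + 18.8 + 18.1 − 6.6 + 16.6 + 17.7 + 8.4) / 7 = 11.9143%
Mean R_m = (9.8 + 11.3 + 10.0 − 4.9 + 10.3 + 8.5 + 8.0) / 7 = 7.5714%
Σ(R_i − R̄_i)(R_m − R̄_m) = 284.8729  ⇒  Cov = 284.8729 / 7 = 40.6961
Σ(R_m − R̄_m)² = 188.7943  ⇒  Var(R_m) = 188.7943 / 7 = 26.9706
β = Cov / Var(R_m) = 40.6961 / 26.9706 = 1.5089

1.509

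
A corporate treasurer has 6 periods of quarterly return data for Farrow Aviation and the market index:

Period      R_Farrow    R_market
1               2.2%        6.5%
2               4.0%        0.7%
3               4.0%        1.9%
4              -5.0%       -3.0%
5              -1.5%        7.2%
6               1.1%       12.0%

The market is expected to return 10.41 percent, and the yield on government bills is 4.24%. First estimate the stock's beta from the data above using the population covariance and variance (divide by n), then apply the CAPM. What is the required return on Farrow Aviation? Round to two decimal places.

Mean R_i = (2.2 + 4.0 + 4.0 − 5.0 − 1.5 + 1.1) / 6 = 0.8000%
Mean R_m = (6.5 + 0.7 + 1.9 − 3.0 + 7.2 + 12.0) / 6 = 4.2167%
Σ(R_i − R̄_i)(R_m − R̄_m) = 21.8600  ⇒  Cov = 21.8600 / 6 = 3.6433
Σ(R_m − R̄_m)² = 144.5083  ⇒  Var(R_m) = 144.5083 / 6 = 24.0847
β = Cov / Var(R_m) = 3.6433 / 24.0847 = 0.1513
MRP = 10.41% − 4.24% = 6.17%
E(R) = R_f + β × MRP = 4.24% + 0.1513 × 6.17% = 5.17%

5.17%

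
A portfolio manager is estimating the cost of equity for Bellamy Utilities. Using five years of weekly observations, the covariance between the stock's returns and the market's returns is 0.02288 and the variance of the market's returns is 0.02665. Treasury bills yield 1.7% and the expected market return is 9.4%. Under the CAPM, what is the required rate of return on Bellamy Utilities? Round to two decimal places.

β = Cov(R_i, R_m) / Var(R_m) = 0.02288 / 0.02665 = 0.8585
MRP = 9.4% − 1.7% = 7.70%
E(R) = R_f + β × MRP = 1.7% + 0.8585 × 7.7% = 8.31%

8.31%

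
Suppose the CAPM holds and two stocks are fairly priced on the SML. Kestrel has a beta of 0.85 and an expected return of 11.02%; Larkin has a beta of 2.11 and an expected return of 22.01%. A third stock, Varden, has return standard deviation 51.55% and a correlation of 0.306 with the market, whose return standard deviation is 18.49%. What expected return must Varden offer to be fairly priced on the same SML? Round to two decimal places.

MRP = (22.01% − 11.02%) / (2.11 − 0.85) = 8.7222%
R_f = 11.02% − 0.85 × 8.7222% = 3.6061%
β_Varden = ρ·σ_i/σ_m = 0.306 × 51.55 / 18.49 = 0.8531
E(R_Varden) = R_f + β × MRP = 3.6061% + 0.8531 × 8.7222% = 11.05%

11.05%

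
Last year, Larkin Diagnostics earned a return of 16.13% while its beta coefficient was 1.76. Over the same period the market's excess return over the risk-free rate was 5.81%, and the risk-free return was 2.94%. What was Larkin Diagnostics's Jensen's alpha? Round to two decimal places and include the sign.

CAPM benchmark = R_f + β(R_m − R_f) = 2.94% + 1.76 × 5.81% = 13.1656%
α = actual − benchmark = 16.13% − 13.1656% = +2.96%

+2.96%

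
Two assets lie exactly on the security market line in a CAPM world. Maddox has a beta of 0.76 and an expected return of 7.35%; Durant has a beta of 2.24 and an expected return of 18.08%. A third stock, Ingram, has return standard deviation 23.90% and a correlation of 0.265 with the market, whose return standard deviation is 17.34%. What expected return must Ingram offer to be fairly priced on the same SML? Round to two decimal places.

4.49%

MRP = (18.08% − 7.35%) / (2.24 − 0.76) = 7.2500%
R_f = 7.35% − 0.76 × 7.2500% = 1.8400%
β_Ingram = ρ·σ_i/σ_m = 0.265 × 23.90 / 17.34 = 0.3653
E(R_Ingram) = R_f + β × MRP = 1.8400% + 0.3653 × 7.2500% = 4.49%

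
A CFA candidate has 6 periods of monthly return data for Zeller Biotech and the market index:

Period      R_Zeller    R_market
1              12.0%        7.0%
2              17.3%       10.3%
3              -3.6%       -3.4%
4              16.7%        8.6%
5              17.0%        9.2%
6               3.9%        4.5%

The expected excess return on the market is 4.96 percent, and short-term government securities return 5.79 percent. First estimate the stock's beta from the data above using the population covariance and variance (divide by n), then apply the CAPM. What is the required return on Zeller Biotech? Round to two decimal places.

13.99%

Mean R_i = (12.0 + 17.3 − 3.6 + 16.7 + 17.0 + 3.9) / 6 = 10.5500%
Mean R_m = (7.0 + 10.3 − 3.4 + 8.6 + 9.2 + 4.5) / 6 = 6.0333%
Σ(R_i − R̄_i)(R_m − R̄_m) = 210.0900  ⇒  Cov = 210.0900 / 6 = 35.0150
Σ(R_m − R̄_m)² = 127.0933  ⇒  Var(R_m) = 127.0933 / 6 = 21.1822
β = Cov / Var(R_m) = 35.0150 / 21.1822 = 1.6530
E(R) = R_f + β × MRP = 5.79% + 1.6530 × 4.96% = 13.99%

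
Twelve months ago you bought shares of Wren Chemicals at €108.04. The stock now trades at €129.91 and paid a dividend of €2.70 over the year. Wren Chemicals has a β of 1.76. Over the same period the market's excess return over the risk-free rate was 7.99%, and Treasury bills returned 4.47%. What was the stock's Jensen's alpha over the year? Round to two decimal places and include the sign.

+4.21%

Realised HPR = (P1 + D1 − P0) / P0 = (129.91 + 2.70 − 108.04) / 108.04 = 24.57 / 108.04 = 22.7416%
CAPM required = R_f + β·MRP = 4.47% + 1.76 × 7.99% = 18.5324%
α = realised − required = 22.7416% − 18.5324% = +4.21%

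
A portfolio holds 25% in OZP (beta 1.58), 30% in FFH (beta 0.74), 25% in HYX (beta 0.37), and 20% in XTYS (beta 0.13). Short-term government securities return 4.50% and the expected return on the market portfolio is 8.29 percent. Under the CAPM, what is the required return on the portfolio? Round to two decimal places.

7.29%

β_P = Σ w_i β_i = 0.25×1.58 + 0.30×0.74 + 0.25×0.37 + 0.20×0.13 = 0.7355
MRP = 8.29% − 4.50% = 3.79%
E(R_P) = R_f + β_P × MRP = 4.50% + 0.7355 × 3.79% = 7.29%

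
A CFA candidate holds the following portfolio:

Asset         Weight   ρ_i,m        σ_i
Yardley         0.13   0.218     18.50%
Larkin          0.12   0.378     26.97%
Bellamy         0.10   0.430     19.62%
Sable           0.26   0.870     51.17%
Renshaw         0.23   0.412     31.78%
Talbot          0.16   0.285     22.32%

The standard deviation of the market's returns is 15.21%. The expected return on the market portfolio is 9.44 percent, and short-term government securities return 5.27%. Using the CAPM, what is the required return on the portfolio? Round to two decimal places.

10.26%

β_Yardley = 0.218 × 18.50% / 15.21% = 0.2652
β_Larkin = 0.378 × 26.97% / 15.21% = 0.6703
β_Bellamy = 0.430 × 19.62% / 15.21% = 0.5547
β_Sable = 0.870 × 51.17% / 15.21% = 2.9269
β_Renshaw = 0.412 × 31.78% / 15.21% = 0.8608
β_Talbot = 0.285 × 22.32% / 15.21% = 0.4182
β_P = Σ w_i β_i = 0.13×0.2652 + 0.12×0.6703 + 0.10×0.5547 + 0.26×2.9269 + 0.23×0.8608 + 0.16×0.4182 = 1.1963
MRP = 9.44% − 5.27% = 4.17%
E(R_P) = R_f + β_P × MRP = 5.27% + 1.1963 × 4.17% = 10.26%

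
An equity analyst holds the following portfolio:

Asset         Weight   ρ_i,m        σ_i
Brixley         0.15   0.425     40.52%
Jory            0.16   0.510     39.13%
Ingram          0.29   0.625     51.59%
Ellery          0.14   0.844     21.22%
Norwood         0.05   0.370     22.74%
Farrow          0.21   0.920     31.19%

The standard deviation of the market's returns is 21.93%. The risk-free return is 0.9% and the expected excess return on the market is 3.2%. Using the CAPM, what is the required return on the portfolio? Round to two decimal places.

β_Brixley = 0.425 × 40.52% / 21.93% = 0.7853
β_Jory = 0.510 × 39.13% / 21.93% = 0.9100
β_Ingram = 0.625 × 51.59% / 21.93% = 1.4703
β_Ellery = 0.844 × 21.22% / 21.93% = 0.8167
β_Norwood = 0.370 × 22.74% / 21.93% = 0.3837
β_Farrow = 0.920 × 31.19% / 21.93% = 1.3085
β_P = Σ w_i β_i = 0.15×0.7853 + 0.16×0.9100 + 0.29×1.4703 + 0.14×0.8167 + 0.05×0.3837 + 0.21×1.3085 = 1.0981
E(R_P) = R_f + β_P × MRP = 0.9% + 1.0981 × 3.2% = 4.41%

4.41%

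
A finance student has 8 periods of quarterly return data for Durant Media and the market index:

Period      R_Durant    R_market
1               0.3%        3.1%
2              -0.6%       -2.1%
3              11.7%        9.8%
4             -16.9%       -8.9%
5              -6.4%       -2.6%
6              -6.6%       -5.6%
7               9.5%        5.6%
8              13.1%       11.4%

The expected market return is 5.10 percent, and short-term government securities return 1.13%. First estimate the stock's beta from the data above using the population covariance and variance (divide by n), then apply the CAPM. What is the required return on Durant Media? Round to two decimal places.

Mean R_i = (0.3 − 0.6 + 11.7 − 16.9 − 6.4 − 6.6 + 9.5 + 13.1) / 8 = 0.5125%
Mean R_m = (3.1 − 2.1 + 9.8 − 8.9 − 2.6 − 5.6 + 5.6 + 11.4) / 8 = 1.3375%
Σ(R_i − R̄_i)(R_m − R̄_m) = 517.9163  ⇒  Cov = 517.9163 / 8 = 64.7395
Σ(R_m − R̄_m)² = 374.3988  ⇒  Var(R_m) = 374.3988 / 8 = 46.7999
β = Cov / Var(R_m) = 64.7395 / 46.7999 = 1.3833
MRP = 5.10% − 1.13% = 3.97%
E(R) = R_f + β × MRP = 1.13% + 1.3833 × 3.97% = 6.62%

6.62%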